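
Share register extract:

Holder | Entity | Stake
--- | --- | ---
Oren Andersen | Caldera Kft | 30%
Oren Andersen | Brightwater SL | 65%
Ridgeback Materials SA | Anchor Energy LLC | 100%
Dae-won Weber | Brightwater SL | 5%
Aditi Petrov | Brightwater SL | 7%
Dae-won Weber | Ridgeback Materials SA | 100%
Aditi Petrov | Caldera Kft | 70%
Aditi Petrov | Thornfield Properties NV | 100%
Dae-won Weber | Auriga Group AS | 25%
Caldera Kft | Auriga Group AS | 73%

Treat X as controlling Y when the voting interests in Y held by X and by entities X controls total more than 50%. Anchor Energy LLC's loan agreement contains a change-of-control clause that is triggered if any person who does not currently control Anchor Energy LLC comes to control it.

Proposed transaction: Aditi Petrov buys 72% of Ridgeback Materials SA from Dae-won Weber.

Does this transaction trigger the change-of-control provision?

Yes

The purchase adds only to Aditi's holdings (Dae-won's stake shrinks), so Aditi is the only person who could newly come to control Anchor.
Aditi holds 70% of Caldera, so Aditi controls Caldera.
Caldera holds 73% of Auriga, so Aditi controls Auriga.
Aditi holds 100% of Thornfield, so Aditi controls Thornfield.
Neither Aditi nor any entity Aditi controls holds any voting interest in Anchor.
So before the transaction, Aditi does not control Anchor.
After the purchase, Aditi holds 72% of Ridgeback directly, and Dae-won's stake falls to 28%.
Aditi holds 72% of Ridgeback, so Aditi controls Ridgeback.
Ridgeback holds 100% of Anchor, so Aditi controls Anchor.
Aditi did not control Anchor before and does after, so the clause is triggered.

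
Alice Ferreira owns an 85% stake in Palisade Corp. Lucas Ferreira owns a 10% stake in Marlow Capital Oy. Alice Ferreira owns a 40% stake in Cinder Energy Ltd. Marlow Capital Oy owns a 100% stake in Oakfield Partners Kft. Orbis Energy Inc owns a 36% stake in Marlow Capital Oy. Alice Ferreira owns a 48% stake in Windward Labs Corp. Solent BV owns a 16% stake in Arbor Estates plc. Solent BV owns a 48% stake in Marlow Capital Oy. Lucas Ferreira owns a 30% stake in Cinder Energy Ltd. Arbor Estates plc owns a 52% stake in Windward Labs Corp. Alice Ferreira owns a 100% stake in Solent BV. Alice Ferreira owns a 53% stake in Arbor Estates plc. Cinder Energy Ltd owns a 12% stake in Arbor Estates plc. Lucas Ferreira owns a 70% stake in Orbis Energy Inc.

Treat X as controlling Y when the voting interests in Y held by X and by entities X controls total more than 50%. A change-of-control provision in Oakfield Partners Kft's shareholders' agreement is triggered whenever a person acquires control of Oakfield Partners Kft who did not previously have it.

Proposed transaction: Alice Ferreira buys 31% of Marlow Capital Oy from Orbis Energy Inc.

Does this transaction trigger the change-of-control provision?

The purchase adds only to Alice's holdings (Orbis's stake shrinks), so Alice is the only person who could newly come to control Oakfield.
Alice holds 100% of Solent, so Alice controls Solent.
Alice and Solent together hold 53% + 16% = 69% of Arbor, so Alice controls Arbor.
Alice holds 85% of Palisade, so Alice controls Palisade.
Alice and Arbor together hold 48% + 52% = 100% of Windward, so Alice controls Windward.
Neither Alice nor any entity Alice controls holds any voting interest in Oakfield.
So before the transaction, Alice does not control Oakfield.
After the purchase, Alice holds 31% of Marlow directly, and Orbis's stake falls to 5%.
Solent and Alice together hold 48% + 31% = 79% of Marlow, so Alice controls Marlow.
Marlow holds 100% of Oakfield, so Alice controls Oakfield.
Alice did not control Oakfield before and does after, so the clause is triggered.

Yes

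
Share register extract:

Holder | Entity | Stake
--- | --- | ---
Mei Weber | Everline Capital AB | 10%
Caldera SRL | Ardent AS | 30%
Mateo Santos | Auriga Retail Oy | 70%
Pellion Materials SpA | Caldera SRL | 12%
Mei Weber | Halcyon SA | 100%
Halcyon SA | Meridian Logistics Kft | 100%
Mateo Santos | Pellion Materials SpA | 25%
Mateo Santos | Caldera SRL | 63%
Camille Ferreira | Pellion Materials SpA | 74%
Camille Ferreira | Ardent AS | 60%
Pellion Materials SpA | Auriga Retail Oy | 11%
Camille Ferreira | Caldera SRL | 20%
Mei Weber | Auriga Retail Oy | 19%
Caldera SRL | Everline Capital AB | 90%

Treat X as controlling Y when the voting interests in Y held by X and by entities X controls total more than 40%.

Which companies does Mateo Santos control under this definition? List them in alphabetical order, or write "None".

Mateo holds 70% of Auriga, so Mateo controls Auriga.
Mateo holds 63% of Caldera, so Mateo controls Caldera.
Caldera holds 90% of Everline, so Mateo controls Everline.
No other company's threshold is met.

Auriga Retail Oy, Caldera SRL, Everline Capital AB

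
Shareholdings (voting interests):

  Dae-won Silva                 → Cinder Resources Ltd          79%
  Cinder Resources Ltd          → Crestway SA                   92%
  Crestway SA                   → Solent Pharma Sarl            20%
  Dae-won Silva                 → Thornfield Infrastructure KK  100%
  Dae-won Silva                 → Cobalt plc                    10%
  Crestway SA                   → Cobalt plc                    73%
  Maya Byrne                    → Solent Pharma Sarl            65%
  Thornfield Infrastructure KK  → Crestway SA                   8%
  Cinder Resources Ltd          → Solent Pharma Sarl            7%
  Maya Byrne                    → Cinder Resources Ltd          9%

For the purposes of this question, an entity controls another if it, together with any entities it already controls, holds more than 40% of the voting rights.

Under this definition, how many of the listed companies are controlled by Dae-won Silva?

4

Dae-won holds 100% of Thornfield, so Dae-won controls Thornfield.
Dae-won holds 79% of Cinder, so Dae-won controls Cinder.
Thornfield and Cinder together hold 8% + 92% = 100% of Crestway, so Dae-won controls Crestway.
Dae-won and Crestway together hold 10% + 73% = 83% of Cobalt, so Dae-won controls Cobalt.
No other company's threshold is met.
Dae-won controls 4 companies.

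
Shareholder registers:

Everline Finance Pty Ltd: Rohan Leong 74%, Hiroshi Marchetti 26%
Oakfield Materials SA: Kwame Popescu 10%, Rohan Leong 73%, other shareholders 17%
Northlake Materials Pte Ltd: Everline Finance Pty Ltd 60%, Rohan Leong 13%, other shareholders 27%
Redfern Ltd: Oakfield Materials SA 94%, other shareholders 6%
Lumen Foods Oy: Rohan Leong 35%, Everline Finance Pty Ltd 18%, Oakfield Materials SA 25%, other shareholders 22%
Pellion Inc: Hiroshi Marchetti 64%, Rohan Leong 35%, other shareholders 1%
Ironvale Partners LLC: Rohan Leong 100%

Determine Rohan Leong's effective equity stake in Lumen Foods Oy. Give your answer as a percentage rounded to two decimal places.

66.57%

Rohan reaches Lumen along 3 paths.
Direct stake: 35% = 35%.
Via Everline: 74% × 18% = 13.32%.
Via Oakfield: 73% × 25% = 18.25%.
Total: 35% + 13.32% + 18.25% = 66.57%.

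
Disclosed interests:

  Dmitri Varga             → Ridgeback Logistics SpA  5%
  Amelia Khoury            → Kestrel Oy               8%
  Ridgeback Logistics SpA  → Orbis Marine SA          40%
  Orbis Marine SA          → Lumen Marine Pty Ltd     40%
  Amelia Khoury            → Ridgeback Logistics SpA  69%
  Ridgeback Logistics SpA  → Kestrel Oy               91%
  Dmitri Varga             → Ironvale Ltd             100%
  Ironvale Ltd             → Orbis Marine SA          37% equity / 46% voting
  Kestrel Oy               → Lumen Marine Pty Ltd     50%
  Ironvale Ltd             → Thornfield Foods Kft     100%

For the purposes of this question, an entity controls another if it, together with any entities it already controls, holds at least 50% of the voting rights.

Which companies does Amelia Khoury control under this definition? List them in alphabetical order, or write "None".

Amelia holds 69% of Ridgeback, so Amelia controls Ridgeback.
Amelia and Ridgeback together hold 8% + 91% = 99% of Kestrel, so Amelia controls Kestrel.
Kestrel holds 50% of Lumen, so Amelia controls Lumen.
No other company's threshold is met.

Kestrel Oy, Lumen Marine Pty Ltd, Ridgeback Logistics SpA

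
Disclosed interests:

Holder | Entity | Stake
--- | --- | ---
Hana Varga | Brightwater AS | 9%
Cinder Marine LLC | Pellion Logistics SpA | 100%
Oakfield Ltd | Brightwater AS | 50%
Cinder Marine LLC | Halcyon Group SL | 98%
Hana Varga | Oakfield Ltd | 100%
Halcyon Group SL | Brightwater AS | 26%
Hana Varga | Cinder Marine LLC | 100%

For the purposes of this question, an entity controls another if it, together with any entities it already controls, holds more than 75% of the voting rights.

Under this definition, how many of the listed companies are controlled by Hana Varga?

5

Hana holds 100% of Cinder, so Hana controls Cinder.
Cinder holds 98% of Halcyon, so Hana controls Halcyon.
Cinder holds 100% of Pellion, so Hana controls Pellion.
Hana holds 100% of Oakfield, so Hana controls Oakfield.
Oakfield and Halcyon and Hana together hold 50% + 26% + 9% = 85% of Brightwater, so Hana controls Brightwater.
Hana controls 5 companies.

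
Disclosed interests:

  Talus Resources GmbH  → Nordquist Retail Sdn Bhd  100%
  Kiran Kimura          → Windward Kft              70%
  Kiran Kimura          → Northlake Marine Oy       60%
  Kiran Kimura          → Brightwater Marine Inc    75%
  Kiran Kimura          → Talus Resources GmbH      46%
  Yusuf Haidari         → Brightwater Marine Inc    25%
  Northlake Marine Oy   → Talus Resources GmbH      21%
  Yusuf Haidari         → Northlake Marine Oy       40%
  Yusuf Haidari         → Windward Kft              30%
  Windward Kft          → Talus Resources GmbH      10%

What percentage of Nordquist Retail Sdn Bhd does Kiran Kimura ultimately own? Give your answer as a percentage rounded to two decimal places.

65.60%

Kiran reaches Nordquist along 3 paths.
Via Talus: 46% × 100% = 46%.
Via Windward → Talus: 70% × 10% × 100% = 7%.
Via Northlake → Talus: 60% × 21% × 100% = 12.6%.
Total: 46% + 7% + 12.6% = 65.6%.
Rounded: 65.60%.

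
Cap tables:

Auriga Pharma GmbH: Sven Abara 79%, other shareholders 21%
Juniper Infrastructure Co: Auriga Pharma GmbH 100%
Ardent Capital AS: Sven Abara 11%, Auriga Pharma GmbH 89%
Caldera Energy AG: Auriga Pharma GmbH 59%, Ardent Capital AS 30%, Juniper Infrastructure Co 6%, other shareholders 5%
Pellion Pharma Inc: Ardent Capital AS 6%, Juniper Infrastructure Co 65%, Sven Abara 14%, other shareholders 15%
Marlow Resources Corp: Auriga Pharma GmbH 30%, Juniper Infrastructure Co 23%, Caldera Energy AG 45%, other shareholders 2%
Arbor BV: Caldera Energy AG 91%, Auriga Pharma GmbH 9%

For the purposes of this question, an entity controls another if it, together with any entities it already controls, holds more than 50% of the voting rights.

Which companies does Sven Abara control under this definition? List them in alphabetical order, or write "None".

Sven holds 79% of Auriga, so Sven controls Auriga.
Auriga holds 100% of Juniper, so Sven controls Juniper.
Sven and Auriga together hold 11% + 89% = 100% of Ardent, so Sven controls Ardent.
Auriga and Ardent and Juniper together hold 59% + 30% + 6% = 95% of Caldera, so Sven controls Caldera.
Ardent and Juniper and Sven together hold 6% + 65% + 14% = 85% of Pellion, so Sven controls Pellion.
Auriga and Juniper and Caldera together hold 30% + 23% + 45% = 98% of Marlow, so Sven controls Marlow.
Caldera and Auriga together hold 91% + 9% = 100% of Arbor, so Sven controls Arbor.

Arbor BV, Ardent Capital AS, Auriga Pharma GmbH, Caldera Energy AG, Juniper Infrastructure Co, Marlow Resources Corp, Pellion Pharma Inc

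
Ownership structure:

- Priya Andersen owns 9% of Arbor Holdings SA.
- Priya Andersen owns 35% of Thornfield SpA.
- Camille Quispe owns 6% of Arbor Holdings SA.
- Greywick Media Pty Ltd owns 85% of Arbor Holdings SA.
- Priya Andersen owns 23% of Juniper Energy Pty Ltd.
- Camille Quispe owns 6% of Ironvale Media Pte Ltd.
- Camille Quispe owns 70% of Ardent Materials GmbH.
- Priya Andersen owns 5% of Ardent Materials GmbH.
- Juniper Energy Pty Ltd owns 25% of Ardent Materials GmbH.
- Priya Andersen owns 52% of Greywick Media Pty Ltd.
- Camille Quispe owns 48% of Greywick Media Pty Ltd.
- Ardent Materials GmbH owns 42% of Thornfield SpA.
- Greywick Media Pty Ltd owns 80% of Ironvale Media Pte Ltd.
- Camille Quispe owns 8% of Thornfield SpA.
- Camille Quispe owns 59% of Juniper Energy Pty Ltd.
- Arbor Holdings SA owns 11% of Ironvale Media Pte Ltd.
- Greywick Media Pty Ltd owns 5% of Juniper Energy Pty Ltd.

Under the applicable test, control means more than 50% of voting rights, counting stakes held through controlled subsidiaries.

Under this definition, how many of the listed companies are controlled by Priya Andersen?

Priya holds 52% of Greywick, so Priya controls Greywick.
Greywick and Priya together hold 85% + 9% = 94% of Arbor, so Priya controls Arbor.
Arbor and Greywick together hold 11% + 80% = 91% of Ironvale, so Priya controls Ironvale.
No other company's threshold is met.
Priya controls 3 companies.

3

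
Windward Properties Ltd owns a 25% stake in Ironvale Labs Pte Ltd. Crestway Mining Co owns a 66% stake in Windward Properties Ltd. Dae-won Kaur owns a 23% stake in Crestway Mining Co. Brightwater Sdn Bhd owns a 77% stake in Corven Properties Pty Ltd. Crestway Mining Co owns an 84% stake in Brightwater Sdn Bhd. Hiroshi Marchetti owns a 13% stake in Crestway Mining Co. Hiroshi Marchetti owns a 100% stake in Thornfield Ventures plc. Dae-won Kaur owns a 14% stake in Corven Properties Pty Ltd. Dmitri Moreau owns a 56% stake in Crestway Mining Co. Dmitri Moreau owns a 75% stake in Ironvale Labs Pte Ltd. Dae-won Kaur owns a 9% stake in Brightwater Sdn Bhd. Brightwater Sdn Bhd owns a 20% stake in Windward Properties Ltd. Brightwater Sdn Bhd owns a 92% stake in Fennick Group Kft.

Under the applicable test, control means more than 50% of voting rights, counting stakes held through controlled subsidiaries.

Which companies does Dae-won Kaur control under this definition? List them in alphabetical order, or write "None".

None

Dae-won's largest direct stake is 23% in Crestway, which does not meet the threshold.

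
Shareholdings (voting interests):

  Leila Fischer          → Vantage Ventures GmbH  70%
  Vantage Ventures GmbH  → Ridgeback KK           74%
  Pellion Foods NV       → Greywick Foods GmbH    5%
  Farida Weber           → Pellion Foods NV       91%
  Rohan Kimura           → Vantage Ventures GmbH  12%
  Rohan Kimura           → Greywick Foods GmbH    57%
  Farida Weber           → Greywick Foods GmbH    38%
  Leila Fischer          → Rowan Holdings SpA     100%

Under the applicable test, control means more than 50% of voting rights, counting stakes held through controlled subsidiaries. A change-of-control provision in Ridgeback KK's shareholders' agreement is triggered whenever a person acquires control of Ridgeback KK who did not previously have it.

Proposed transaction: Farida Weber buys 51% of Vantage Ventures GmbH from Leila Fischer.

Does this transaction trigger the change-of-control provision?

Yes

The purchase adds only to Farida's holdings (Leila's stake shrinks), so Farida is the only person who could newly come to control Ridgeback.
Farida holds 91% of Pellion, so Farida controls Pellion.
Neither Farida nor any entity Farida controls holds any voting interest in Ridgeback.
So before the transaction, Farida does not control Ridgeback.
After the purchase, Farida holds 51% of Vantage directly, and Leila's stake falls to 19%.
Farida holds 51% of Vantage, so Farida controls Vantage.
Vantage holds 74% of Ridgeback, so Farida controls Ridgeback.
Farida did not control Ridgeback before and does after, so the clause is triggered.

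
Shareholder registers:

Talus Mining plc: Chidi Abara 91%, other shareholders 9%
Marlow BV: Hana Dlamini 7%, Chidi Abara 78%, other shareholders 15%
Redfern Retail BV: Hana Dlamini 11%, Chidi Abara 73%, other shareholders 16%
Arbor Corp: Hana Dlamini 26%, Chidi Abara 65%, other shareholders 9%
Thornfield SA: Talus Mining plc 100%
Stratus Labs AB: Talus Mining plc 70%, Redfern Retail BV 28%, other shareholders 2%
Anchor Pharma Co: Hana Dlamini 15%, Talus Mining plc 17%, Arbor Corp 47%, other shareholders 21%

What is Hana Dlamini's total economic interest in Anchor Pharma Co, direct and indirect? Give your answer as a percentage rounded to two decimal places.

27.22%

Hana reaches Anchor along 2 paths.
Direct stake: 15% = 15%.
Via Arbor: 26% × 47% = 12.22%.
Total: 15% + 12.22% = 27.22%.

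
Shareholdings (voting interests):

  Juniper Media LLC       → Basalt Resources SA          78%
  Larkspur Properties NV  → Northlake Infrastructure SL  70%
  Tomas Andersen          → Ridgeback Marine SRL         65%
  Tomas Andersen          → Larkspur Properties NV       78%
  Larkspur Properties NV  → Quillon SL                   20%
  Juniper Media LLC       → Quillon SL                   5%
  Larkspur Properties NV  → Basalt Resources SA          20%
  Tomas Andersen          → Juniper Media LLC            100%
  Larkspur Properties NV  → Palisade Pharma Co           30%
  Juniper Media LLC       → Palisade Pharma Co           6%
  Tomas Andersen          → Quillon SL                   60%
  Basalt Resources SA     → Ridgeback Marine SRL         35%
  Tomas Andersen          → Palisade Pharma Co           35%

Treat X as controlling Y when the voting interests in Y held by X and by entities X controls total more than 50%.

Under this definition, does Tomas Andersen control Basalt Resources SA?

Yes

Tomas holds 100% of Juniper, so Tomas controls Juniper.
Tomas holds 78% of Larkspur, so Tomas controls Larkspur.
Larkspur and Juniper together hold 20% + 78% = 98% of Basalt, so Tomas controls Basalt.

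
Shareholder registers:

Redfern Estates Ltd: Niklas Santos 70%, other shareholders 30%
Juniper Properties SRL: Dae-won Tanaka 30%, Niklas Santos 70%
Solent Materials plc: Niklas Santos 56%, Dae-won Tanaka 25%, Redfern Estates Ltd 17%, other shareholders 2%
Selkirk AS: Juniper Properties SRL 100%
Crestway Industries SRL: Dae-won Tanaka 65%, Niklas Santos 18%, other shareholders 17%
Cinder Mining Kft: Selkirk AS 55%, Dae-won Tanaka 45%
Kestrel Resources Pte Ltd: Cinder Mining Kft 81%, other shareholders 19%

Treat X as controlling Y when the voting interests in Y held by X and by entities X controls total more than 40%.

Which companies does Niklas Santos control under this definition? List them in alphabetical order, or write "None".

Niklas holds 70% of Redfern, so Niklas controls Redfern.
Niklas holds 70% of Juniper, so Niklas controls Juniper.
Niklas and Redfern together hold 56% + 17% = 73% of Solent, so Niklas controls Solent.
Juniper holds 100% of Selkirk, so Niklas controls Selkirk.
Selkirk holds 55% of Cinder, so Niklas controls Cinder.
Cinder holds 81% of Kestrel, so Niklas controls Kestrel.
No other company's threshold is met.

Cinder Mining Kft, Juniper Properties SRL, Kestrel Resources Pte Ltd, Redfern Estates Ltd, Selkirk AS, Solent Materials plc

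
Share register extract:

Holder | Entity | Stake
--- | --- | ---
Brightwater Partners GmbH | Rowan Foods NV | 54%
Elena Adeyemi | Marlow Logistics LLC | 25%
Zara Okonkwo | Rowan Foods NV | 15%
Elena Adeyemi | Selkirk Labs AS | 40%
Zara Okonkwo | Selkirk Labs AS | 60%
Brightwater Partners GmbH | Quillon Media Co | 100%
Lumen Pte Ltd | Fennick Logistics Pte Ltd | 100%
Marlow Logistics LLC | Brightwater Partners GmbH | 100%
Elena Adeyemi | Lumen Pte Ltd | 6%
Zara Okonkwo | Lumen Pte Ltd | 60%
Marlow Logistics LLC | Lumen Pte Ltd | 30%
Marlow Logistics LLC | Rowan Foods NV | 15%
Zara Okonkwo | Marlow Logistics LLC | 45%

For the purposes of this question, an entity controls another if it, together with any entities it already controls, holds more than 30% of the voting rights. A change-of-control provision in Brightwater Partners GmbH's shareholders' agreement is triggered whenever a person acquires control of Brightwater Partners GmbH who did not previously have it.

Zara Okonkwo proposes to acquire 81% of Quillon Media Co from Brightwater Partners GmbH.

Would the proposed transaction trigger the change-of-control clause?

The purchase adds only to Zara's holdings (Brightwater's stake shrinks), so Zara is the only person who could newly come to control Brightwater.
Zara holds 45% of Marlow, so Zara controls Marlow.
Marlow holds 100% of Brightwater, so Zara controls Brightwater.
So Zara already controls Brightwater before the transaction.
After the purchase, Zara holds 81% of Quillon directly, and Brightwater's stake falls to 19%.
Zara controlled Brightwater already, so this is not a new person acquiring control; every other person's position is unchanged or reduced.
No new person acquires control, so the clause is not triggered.

No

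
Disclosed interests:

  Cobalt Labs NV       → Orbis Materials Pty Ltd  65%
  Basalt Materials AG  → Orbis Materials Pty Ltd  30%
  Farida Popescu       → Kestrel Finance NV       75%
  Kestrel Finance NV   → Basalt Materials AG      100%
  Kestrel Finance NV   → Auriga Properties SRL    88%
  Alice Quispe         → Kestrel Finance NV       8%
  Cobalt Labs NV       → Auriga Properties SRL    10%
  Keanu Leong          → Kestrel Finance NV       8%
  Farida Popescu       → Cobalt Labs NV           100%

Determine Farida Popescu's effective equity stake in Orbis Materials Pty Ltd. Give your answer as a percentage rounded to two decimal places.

Farida reaches Orbis along 2 paths.
Via Cobalt: 100% × 65% = 65%.
Via Kestrel → Basalt: 75% × 100% × 30% = 22.5%.
Total: 65% + 22.5% = 87.5%.
Rounded: 87.50%.

87.50%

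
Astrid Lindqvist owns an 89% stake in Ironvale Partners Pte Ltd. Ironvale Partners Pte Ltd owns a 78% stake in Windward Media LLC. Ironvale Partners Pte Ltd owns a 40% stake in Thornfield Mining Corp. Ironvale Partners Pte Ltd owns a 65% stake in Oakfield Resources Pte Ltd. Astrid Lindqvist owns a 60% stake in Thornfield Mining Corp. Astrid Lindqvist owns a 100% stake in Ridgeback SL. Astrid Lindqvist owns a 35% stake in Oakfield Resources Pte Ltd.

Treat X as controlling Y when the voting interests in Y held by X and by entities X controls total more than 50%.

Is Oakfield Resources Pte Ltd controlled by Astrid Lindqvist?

Yes

Astrid holds 89% of Ironvale, so Astrid controls Ironvale.
Ironvale and Astrid together hold 65% + 35% = 100% of Oakfield, so Astrid controls Oakfield.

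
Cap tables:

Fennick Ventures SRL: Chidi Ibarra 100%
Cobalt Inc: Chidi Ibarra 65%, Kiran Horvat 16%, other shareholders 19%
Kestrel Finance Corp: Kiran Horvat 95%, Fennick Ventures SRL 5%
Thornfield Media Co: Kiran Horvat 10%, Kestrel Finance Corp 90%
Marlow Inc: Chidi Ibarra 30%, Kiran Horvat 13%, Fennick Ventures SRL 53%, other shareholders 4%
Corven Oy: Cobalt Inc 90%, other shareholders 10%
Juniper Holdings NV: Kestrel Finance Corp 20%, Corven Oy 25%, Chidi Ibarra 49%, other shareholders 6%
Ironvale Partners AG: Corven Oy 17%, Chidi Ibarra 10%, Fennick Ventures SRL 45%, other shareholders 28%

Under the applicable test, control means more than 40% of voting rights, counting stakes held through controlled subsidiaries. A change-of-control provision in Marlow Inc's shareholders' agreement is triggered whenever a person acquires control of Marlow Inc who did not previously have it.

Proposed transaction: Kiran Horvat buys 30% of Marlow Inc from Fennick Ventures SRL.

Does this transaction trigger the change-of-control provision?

Yes

The purchase adds only to Kiran's holdings (Fennick's stake shrinks), so Kiran is the only person who could newly come to control Marlow.
Kiran holds 95% of Kestrel, so Kiran controls Kestrel.
Kiran and Kestrel together hold 10% + 90% = 100% of Thornfield, so Kiran controls Thornfield.
In Marlow, Kiran's side holds only 13%, not > 40%.
So before the transaction, Kiran does not control Marlow.
After the purchase, Kiran's direct stake in Marlow rises to 13% + 30% = 43%, and Fennick's stake falls to 23%.
Kiran holds 43% of Marlow, so Kiran controls Marlow.
Kiran did not control Marlow before and does after, so the clause is triggered.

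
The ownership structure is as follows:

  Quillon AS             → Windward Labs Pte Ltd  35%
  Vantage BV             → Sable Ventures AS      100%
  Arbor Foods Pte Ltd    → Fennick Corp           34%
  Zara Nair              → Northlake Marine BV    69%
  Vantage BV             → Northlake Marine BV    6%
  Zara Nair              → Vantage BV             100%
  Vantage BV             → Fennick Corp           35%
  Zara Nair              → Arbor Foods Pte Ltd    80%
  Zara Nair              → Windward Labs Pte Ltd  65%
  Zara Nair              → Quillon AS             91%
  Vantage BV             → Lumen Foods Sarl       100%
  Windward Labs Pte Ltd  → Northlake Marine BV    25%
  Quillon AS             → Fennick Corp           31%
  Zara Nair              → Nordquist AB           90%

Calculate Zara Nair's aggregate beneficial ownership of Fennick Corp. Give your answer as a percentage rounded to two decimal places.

90.41%

Zara reaches Fennick along 3 paths.
Via Vantage: 100% × 35% = 35%.
Via Arbor: 80% × 34% = 27.2%.
Via Quillon: 91% × 31% = 28.21%.
Total: 35% + 27.2% + 28.21% = 90.41%.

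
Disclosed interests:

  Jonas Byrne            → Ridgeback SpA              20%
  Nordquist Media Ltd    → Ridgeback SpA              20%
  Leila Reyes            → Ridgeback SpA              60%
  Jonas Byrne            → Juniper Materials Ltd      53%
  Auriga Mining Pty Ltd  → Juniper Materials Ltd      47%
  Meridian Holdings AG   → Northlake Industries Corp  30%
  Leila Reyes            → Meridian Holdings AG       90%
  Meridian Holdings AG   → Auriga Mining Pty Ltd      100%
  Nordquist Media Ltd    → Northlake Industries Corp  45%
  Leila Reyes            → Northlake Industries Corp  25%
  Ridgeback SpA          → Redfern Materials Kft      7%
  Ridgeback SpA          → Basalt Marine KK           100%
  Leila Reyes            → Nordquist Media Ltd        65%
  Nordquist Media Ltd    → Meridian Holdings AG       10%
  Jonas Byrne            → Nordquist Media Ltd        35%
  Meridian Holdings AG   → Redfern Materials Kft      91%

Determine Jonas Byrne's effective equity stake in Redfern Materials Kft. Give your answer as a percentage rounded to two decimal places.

5.08%

Jonas reaches Redfern along 3 paths.
Via Nordquist → Meridian: 35% × 10% × 91% = 3.185%.
Via Ridgeback: 20% × 7% = 1.4%.
Via Nordquist → Ridgeback: 35% × 20% × 7% = 0.49%.
Total: 3.185% + 1.4% + 0.49% = 5.075%.
Rounded: 5.08%.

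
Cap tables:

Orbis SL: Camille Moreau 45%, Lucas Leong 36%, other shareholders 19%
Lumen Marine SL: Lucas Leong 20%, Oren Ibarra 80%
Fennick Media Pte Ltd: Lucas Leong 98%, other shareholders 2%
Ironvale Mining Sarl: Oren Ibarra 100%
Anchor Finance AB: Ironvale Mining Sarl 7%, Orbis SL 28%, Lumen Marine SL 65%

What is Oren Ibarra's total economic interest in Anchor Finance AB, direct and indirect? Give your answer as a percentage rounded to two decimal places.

59.00%

Oren reaches Anchor along 2 paths.
Via Ironvale: 100% × 7% = 7%.
Via Lumen: 80% × 65% = 52%.
Total: 7% + 52% = 59%.
Rounded: 59.00%.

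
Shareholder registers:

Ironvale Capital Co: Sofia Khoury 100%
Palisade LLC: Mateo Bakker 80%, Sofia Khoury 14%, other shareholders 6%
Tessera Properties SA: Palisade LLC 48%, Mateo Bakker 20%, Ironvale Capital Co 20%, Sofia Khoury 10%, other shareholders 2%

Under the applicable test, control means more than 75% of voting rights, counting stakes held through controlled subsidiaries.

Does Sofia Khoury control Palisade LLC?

Sofia holds 100% of Ironvale, so Sofia controls Ironvale.
In Palisade, Sofia's side holds only 14%, not > 75%.
So Sofia does not control Palisade.

No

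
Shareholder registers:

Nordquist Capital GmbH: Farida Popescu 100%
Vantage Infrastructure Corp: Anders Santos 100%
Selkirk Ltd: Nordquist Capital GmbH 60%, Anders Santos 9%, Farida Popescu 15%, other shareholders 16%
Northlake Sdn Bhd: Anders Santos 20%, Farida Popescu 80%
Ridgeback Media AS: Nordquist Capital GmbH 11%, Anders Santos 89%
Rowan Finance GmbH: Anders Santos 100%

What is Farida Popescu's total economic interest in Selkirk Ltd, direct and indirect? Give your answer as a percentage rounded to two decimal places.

Farida reaches Selkirk along 2 paths.
Via Nordquist: 100% × 60% = 60%.
Direct stake: 15% = 15%.
Total: 60% + 15% = 75%.
Rounded: 75.00%.

75.00%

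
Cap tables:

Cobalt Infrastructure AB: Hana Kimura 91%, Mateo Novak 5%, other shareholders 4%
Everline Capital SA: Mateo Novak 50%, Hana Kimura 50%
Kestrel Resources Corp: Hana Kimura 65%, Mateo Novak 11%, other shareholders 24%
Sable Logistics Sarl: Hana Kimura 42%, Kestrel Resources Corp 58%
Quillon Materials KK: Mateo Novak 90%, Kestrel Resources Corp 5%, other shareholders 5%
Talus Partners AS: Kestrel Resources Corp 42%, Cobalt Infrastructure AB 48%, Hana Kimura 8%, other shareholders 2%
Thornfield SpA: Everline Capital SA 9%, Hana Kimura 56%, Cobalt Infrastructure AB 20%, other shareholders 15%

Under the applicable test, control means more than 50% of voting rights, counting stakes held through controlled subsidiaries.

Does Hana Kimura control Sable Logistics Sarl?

Yes

Hana holds 65% of Kestrel, so Hana controls Kestrel.
Hana and Kestrel together hold 42% + 58% = 100% of Sable, so Hana controls Sable.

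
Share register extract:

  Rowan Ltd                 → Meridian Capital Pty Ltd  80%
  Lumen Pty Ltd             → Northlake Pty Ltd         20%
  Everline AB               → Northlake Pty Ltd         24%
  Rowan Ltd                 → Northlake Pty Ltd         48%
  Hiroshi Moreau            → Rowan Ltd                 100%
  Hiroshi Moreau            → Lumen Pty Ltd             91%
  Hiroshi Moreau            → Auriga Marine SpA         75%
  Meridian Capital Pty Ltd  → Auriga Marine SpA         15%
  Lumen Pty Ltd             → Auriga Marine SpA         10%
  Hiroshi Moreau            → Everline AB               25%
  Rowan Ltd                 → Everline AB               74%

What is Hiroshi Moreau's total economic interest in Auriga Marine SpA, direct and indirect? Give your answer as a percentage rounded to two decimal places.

Hiroshi reaches Auriga along 3 paths.
Direct stake: 75% = 75%.
Via Lumen: 91% × 10% = 9.1%.
Via Rowan → Meridian: 100% × 80% × 15% = 12%.
Total: 75% + 9.1% + 12% = 96.1%.
Rounded: 96.10%.

96.10%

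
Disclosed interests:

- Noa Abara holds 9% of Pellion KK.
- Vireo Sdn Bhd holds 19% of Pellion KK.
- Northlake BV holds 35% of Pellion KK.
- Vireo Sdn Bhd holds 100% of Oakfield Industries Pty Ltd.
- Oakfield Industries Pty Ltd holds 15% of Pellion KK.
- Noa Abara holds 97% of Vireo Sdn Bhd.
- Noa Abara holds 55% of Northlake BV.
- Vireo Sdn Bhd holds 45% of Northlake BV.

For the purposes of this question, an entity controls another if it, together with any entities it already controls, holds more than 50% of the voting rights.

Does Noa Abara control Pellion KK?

Noa holds 97% of Vireo, so Noa controls Vireo.
Noa and Vireo together hold 55% + 45% = 100% of Northlake, so Noa controls Northlake.
Vireo holds 100% of Oakfield, so Noa controls Oakfield.
Northlake and Oakfield and Vireo and Noa together hold 35% + 15% + 19% + 9% = 78% of Pellion, so Noa controls Pellion.

Yes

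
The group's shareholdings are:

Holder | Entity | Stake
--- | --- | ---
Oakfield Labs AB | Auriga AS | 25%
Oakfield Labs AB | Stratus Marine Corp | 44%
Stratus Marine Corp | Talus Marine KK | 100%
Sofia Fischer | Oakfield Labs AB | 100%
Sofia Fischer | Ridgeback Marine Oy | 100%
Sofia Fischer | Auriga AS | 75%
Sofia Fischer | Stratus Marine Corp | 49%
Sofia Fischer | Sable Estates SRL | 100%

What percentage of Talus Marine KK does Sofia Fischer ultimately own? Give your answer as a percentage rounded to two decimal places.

Sofia reaches Talus along 2 paths.
Via Oakfield → Stratus: 100% × 44% × 100% = 44%.
Via Stratus: 49% × 100% = 49%.
Total: 44% + 49% = 93%.
Rounded: 93.00%.

93.00%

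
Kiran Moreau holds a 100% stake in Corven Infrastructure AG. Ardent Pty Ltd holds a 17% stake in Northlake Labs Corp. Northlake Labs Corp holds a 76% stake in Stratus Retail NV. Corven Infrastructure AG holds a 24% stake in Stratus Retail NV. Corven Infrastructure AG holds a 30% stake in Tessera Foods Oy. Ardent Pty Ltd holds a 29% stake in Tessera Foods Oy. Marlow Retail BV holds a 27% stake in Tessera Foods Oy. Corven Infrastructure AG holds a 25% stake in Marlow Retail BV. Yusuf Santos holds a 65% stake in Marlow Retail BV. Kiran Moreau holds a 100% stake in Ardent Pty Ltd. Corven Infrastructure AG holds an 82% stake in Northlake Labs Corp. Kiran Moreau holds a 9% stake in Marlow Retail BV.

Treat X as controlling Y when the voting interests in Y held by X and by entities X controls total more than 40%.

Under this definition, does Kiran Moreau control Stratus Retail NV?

Yes

Kiran holds 100% of Ardent, so Kiran controls Ardent.
Kiran holds 100% of Corven, so Kiran controls Corven.
Ardent and Corven together hold 17% + 82% = 99% of Northlake, so Kiran controls Northlake.
Northlake and Corven together hold 76% + 24% = 100% of Stratus, so Kiran controls Stratus.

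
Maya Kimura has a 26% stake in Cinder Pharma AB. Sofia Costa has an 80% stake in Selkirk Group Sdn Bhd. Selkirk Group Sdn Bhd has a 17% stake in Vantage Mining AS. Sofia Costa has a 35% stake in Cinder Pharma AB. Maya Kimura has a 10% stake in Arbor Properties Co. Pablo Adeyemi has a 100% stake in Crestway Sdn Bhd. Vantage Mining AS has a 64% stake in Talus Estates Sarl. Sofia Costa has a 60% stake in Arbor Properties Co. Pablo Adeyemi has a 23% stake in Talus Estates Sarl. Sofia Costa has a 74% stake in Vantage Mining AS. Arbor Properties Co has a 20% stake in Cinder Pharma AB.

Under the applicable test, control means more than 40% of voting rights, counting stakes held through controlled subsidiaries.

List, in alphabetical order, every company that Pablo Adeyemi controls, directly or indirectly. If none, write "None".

Pablo holds 100% of Crestway, so Pablo controls Crestway.
No other company's threshold is met.

Crestway Sdn Bhd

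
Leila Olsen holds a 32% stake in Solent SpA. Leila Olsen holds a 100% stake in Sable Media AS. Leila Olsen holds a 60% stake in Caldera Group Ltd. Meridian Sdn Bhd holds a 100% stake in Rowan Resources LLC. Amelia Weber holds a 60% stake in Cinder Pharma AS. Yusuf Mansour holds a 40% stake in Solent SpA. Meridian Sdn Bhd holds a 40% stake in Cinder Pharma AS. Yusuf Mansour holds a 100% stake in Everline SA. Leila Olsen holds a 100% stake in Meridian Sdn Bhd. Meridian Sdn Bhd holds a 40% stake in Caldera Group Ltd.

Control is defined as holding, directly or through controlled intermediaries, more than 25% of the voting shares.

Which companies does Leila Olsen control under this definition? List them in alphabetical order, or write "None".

Caldera Group Ltd, Cinder Pharma AS, Meridian Sdn Bhd, Rowan Resources LLC, Sable Media AS, Solent SpA

Leila holds 100% of Meridian, so Leila controls Meridian.
Meridian holds 40% of Cinder, so Leila controls Cinder.
Leila holds 32% of Solent, so Leila controls Solent.
Meridian holds 100% of Rowan, so Leila controls Rowan.
Meridian and Leila together hold 40% + 60% = 100% of Caldera, so Leila controls Caldera.
Leila holds 100% of Sable, so Leila controls Sable.
No other company's threshold is met.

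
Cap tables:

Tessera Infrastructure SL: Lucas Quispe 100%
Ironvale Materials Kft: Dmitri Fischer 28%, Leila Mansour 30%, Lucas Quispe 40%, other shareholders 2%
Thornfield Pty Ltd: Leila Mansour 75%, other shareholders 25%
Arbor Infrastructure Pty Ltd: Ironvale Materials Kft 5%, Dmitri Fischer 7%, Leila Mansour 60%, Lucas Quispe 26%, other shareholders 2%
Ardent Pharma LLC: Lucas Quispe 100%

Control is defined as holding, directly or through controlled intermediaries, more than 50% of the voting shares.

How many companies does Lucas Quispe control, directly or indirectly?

2

Lucas holds 100% of Tessera, so Lucas controls Tessera.
Lucas holds 100% of Ardent, so Lucas controls Ardent.
No other company's threshold is met.
Lucas controls 2 companies.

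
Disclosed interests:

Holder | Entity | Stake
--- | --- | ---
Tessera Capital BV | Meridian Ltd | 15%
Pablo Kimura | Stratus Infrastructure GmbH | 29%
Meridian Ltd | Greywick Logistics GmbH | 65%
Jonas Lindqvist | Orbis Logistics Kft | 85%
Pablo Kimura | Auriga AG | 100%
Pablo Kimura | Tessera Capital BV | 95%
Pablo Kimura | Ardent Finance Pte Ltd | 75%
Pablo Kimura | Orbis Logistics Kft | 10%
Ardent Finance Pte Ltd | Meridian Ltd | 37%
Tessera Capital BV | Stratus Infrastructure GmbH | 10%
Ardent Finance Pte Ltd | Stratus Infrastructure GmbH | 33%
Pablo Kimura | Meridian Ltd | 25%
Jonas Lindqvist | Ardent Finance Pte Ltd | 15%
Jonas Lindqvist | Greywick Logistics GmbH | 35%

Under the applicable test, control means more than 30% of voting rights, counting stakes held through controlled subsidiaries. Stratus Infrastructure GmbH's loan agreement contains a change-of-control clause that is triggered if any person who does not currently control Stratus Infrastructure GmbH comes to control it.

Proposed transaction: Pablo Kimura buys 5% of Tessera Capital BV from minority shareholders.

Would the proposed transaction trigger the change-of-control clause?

The purchase changes only Pablo's holdings, so Pablo is the only person who could newly come to control Stratus.
Pablo holds 95% of Tessera, so Pablo controls Tessera.
Pablo holds 75% of Ardent, so Pablo controls Ardent.
Ardent and Pablo and Tessera together hold 33% + 29% + 10% = 72% of Stratus, so Pablo controls Stratus.
So Pablo already controls Stratus before the transaction.
After the purchase, Pablo's direct stake in Tessera rises to 95% + 5% = 100%.
Pablo controlled Stratus already, so this is not a new person acquiring control; every other person's position is unchanged or reduced.
No new person acquires control, so the clause is not triggered.

No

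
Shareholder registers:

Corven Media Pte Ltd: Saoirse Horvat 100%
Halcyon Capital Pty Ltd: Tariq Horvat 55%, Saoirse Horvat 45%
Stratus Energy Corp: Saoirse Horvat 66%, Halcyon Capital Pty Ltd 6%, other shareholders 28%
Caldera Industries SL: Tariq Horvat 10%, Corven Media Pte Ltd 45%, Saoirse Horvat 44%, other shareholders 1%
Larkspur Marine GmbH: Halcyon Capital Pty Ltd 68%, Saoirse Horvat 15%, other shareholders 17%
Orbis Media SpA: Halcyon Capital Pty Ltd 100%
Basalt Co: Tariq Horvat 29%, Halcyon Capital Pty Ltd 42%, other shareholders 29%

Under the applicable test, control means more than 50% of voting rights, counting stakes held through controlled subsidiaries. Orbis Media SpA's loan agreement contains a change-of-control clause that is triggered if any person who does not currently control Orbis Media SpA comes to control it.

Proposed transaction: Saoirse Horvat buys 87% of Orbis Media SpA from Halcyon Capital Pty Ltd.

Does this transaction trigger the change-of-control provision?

The purchase adds only to Saoirse's holdings (Halcyon's stake shrinks), so Saoirse is the only person who could newly come to control Orbis.
Saoirse holds 100% of Corven, so Saoirse controls Corven.
Saoirse holds 66% of Stratus, so Saoirse controls Stratus.
Corven and Saoirse together hold 45% + 44% = 89% of Caldera, so Saoirse controls Caldera.
Neither Saoirse nor any entity Saoirse controls holds any voting interest in Orbis.
So before the transaction, Saoirse does not control Orbis.
After the purchase, Saoirse holds 87% of Orbis directly, and Halcyon's stake falls to 13%.
Saoirse holds 87% of Orbis, so Saoirse controls Orbis.
Saoirse did not control Orbis before and does after, so the clause is triggered.

Yes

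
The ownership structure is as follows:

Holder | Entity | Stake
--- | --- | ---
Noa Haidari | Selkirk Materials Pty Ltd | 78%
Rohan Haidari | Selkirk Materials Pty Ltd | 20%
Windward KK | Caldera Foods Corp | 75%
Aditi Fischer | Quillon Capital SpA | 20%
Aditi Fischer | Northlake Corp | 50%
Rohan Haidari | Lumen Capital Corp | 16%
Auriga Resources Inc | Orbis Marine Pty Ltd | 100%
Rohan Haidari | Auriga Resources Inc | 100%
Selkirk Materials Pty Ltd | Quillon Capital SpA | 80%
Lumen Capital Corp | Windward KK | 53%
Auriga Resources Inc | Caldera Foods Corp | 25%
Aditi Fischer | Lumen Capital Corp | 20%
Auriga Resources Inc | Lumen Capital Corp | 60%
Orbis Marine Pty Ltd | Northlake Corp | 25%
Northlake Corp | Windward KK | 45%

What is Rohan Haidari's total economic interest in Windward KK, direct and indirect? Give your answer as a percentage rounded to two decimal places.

Rohan reaches Windward along 3 paths.
Via Auriga → Orbis → Northlake: 100% × 100% × 25% × 45% = 11.25%.
Via Auriga → Lumen: 100% × 60% × 53% = 31.8%.
Via Lumen: 16% × 53% = 8.48%.
Total: 11.25% + 31.8% + 8.48% = 51.53%.

51.53%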